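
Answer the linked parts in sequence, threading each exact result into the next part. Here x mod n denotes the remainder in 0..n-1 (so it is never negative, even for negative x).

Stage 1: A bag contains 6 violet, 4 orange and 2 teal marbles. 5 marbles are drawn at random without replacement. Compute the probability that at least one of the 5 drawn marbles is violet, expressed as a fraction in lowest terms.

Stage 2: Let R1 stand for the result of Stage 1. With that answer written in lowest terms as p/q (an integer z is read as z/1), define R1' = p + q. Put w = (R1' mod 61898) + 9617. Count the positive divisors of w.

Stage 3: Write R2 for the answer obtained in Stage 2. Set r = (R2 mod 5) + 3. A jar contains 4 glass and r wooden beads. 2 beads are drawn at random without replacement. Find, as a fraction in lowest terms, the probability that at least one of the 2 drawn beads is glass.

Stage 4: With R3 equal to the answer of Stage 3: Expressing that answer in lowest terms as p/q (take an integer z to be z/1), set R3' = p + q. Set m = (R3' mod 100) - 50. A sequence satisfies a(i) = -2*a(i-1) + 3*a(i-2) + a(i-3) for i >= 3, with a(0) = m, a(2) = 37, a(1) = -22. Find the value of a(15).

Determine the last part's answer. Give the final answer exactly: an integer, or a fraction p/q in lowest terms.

-54150190

Stage 1: total draws C(12,5) = 792; complement C(6,5) = 6; favorable 792 - 6 = 786; P = 131/132; answer 131/132
Stage 2: R1 = 131/132; threaded value p + q = 263; w = 9880; 9880 = 2^3 * 5 * 13 * 19; number of divisors = (3+1) * (1+1) * (1+1) * (1+1) = 32; answer 32
Stage 3: R2 = 32; r = 5; total draws C(9,2) = 36; complement C(5,2) = 10; favorable 36 - 10 = 26; P = 13/18; answer 13/18
Stage 4: R3 = 13/18; threaded value p + q = 31; m = -19; a(3) = -2*(37) + 3*(-22) + 1*(-19) = -159; iterating: a(3)=-159, a(4)=407, a(5)=-1254, a(6)=3570, a(7)=-10495, a(8)=30446, a(9)=-88807, a(10)=258457, a(11)=-752889, a(12)=2192342, a(13)=-6384894, a(14)=18593925, a(15)=-54150190; answer -54150190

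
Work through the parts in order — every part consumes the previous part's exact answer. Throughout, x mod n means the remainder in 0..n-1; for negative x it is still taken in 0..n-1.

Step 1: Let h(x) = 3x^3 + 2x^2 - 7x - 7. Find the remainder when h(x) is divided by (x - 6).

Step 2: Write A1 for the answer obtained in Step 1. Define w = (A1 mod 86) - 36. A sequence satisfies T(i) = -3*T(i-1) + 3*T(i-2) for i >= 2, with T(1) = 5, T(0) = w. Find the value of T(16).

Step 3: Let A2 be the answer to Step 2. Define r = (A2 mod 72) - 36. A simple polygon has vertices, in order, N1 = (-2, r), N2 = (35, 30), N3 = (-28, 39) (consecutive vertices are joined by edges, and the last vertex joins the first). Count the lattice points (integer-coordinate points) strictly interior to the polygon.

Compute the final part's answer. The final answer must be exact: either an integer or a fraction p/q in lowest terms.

Step 1: remainder = value at the root: 3*(6)^3 + 2*(6)^2 - 7*(6)^1 - 7 = (648) + (72) + (-42) + (-7) = 671; answer 671
Step 2: A1 = 671; w = 33; T(2) = -3*(5) + 3*(33) = 84; iterating: T(2)=84, T(3)=-237, T(4)=963, T(5)=-3600, T(6)=13689, T(7)=-51867, T(8)=196668, T(9)=-745605, T(10)=2826819, T(11)=-10717272, T(12)=40632273, T(13)=-154048635, T(14)=584042724, T(15)=-2214274077, T(16)=8394950403; answer 8394950403
Step 3: A2 = 8394950403; r = -9; cross terms: (-2*30 - 35*-9)=255, (35*39 - -28*30)=2205, (-28*-9 - -2*39)=330; twice the area = |2790| = 2790; area = 1395; boundary points = 1 + 9 + 2 = 12; strictly interior points = area - boundary/2 + 1 = 1390; answer 1390

1390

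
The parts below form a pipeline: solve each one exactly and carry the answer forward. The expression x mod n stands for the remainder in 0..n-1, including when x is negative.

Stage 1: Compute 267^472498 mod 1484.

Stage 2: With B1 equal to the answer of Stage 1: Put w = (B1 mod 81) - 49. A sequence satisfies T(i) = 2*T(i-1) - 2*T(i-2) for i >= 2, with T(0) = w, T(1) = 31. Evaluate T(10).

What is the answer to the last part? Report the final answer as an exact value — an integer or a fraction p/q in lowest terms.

Stage 1: squarings mod 1484: 267^1=267, 267^2=57, 267^4=281, 267^8=309, 267^16=505, 267^32=1261, 267^64=757, 267^128=225, 267^256=169, 267^512=365, 267^1024=1149, 267^2048=925, 267^4096=841, 267^8192=897, 267^16384=281, 267^32768=309, 267^65536=505, 267^131072=1261, 267^262144=757; 267^472498 = 267^2 * 267^16 * 267^32 * 267^128 * 267^256 * 267^1024 * 267^4096 * 267^8192 * 267^65536 * 267^131072 * 267^262144 = 953 (mod 1484); answer 953
Stage 2: B1 = 953; w = 13; T(2) = 2*(31) - 2*(13) = 36; iterating: T(2)=36, T(3)=10, T(4)=-52, T(5)=-124, T(6)=-144, T(7)=-40, T(8)=208, T(9)=496, T(10)=576; answer 576

576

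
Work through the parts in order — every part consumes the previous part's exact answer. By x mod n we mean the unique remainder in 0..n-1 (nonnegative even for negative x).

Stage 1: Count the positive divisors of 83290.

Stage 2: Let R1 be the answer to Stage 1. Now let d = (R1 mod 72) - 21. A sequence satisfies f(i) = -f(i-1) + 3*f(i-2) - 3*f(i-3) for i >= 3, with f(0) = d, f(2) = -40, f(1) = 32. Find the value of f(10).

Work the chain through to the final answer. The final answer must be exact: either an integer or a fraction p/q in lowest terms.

Stage 1: 83290 = 2 * 5 * 8329; number of divisors = (1+1) * (1+1) * (1+1) = 8; answer 8
Stage 2: R1 = 8; d = -13; f(3) = -1*(-40) + 3*(32) - 3*(-13) = 175; iterating: f(3)=175, f(4)=-391, f(5)=1036, f(6)=-2734, f(7)=7015, f(8)=-18325, f(9)=47572, f(10)=-123592; answer -123592

-123592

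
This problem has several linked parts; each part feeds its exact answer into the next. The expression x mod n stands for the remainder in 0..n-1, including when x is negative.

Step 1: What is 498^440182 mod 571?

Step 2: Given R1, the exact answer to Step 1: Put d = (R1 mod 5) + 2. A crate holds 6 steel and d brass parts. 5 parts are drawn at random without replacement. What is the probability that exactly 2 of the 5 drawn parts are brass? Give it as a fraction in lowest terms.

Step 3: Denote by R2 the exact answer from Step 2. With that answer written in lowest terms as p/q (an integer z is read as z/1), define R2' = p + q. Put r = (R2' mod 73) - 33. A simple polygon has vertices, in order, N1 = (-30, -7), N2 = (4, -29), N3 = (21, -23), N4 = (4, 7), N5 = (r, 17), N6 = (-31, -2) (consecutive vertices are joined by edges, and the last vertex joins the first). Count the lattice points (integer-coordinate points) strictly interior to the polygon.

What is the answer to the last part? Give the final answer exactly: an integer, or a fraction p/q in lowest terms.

1268

Step 1: squarings mod 571: 498^1=498, 498^2=190, 498^4=127, 498^8=141, 498^16=467, 498^32=538, 498^64=518, 498^128=525, 498^256=403, 498^512=245, 498^1024=70, 498^2048=332, 498^4096=21, 498^8192=441, 498^16384=341, 498^32768=368, 498^65536=97, 498^131072=273, 498^262144=299; 498^440182 = 498^2 * 498^4 * 498^16 * 498^32 * 498^64 * 498^256 * 498^512 * 498^1024 * 498^4096 * 498^8192 * 498^32768 * 498^131072 * 498^262144 = 494 (mod 571); answer 494
Step 2: R1 = 494; d = 6; total draws C(12,5) = 792; favorable C(6,2)*C(6,3) = 300; P = 25/66; answer 25/66
Step 3: R2 = 25/66; threaded value p + q = 91; r = -15; cross terms: (-30*-29 - 4*-7)=898, (4*-23 - 21*-29)=517, (21*7 - 4*-23)=239, (4*17 - -15*7)=173, (-15*-2 - -31*17)=557, (-31*-7 - -30*-2)=157; twice the area = |2541| = 2541; area = 2541/2; boundary points = 2 + 1 + 1 + 1 + 1 + 1 = 7; strictly interior points = area - boundary/2 + 1 = 1268; answer 1268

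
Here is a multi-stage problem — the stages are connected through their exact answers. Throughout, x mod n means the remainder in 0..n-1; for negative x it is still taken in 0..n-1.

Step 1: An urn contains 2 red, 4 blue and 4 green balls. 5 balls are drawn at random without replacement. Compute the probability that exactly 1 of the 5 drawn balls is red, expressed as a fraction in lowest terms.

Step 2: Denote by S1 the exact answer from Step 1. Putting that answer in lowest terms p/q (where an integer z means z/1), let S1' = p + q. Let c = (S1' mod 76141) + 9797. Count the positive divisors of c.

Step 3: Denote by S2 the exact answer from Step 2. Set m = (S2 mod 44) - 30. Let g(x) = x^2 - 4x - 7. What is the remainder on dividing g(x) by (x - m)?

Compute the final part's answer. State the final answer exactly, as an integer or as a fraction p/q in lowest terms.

Step 1: total draws C(10,5) = 252; favorable C(2,1)*C(8,4) = 140; P = 5/9; answer 5/9
Step 2: S1 = 5/9; threaded value p + q = 14; c = 9811; 9811 is prime, so its only divisors are 1 and 9811; count = 2; answer 2
Step 3: S2 = 2; m = -28; remainder = value at the root: 1*(-28)^2 - 4*(-28)^1 - 7 = (784) + (112) + (-7) = 889; answer 889

889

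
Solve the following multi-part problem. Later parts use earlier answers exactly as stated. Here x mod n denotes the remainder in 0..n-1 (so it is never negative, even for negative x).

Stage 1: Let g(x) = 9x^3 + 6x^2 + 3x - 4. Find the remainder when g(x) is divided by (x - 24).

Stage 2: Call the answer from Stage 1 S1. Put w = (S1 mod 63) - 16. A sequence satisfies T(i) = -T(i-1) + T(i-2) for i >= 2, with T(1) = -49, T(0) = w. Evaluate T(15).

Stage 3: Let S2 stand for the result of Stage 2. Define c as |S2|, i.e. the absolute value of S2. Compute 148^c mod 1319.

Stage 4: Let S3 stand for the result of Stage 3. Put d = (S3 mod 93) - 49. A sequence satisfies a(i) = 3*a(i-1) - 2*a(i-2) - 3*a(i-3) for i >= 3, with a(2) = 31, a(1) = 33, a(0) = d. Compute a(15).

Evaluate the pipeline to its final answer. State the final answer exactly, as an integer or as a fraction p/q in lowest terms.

-62739

Stage 1: remainder = value at the root: 9*(24)^3 + 6*(24)^2 + 3*(24)^1 - 4 = (124416) + (3456) + (72) + (-4) = 127940; answer 127940
Stage 2: S1 = 127940; w = 34; T(2) = -1*(-49) + 1*(34) = 83; iterating: T(2)=83, T(3)=-132, T(4)=215, T(5)=-347, T(6)=562, T(7)=-909, T(8)=1471, T(9)=-2380, T(10)=3851, T(11)=-6231, T(12)=10082, T(13)=-16313, T(14)=26395, T(15)=-42708; answer -42708
Stage 3: S2 = -42708; c = 42708; squarings mod 1319: 148^1=148, 148^2=800, 148^4=285, 148^8=766, 148^16=1120, 148^32=31, 148^64=961, 148^128=221, 148^256=38, 148^512=125, 148^1024=1116, 148^2048=320, 148^4096=837, 148^8192=180, 148^16384=744, 148^32768=875; 148^42708 = 148^4 * 148^16 * 148^64 * 148^128 * 148^512 * 148^1024 * 148^8192 * 148^32768 = 250 (mod 1319); answer 250
Stage 4: S3 = 250; d = 15; a(3) = 3*(31) - 2*(33) - 3*(15) = -18; iterating: a(3)=-18, a(4)=-215, a(5)=-702, a(6)=-1622, a(7)=-2817, a(8)=-3101, a(9)=1197, a(10)=18244, a(11)=61641, a(12)=144844, a(13)=256518, a(14)=294943, a(15)=-62739; answer -62739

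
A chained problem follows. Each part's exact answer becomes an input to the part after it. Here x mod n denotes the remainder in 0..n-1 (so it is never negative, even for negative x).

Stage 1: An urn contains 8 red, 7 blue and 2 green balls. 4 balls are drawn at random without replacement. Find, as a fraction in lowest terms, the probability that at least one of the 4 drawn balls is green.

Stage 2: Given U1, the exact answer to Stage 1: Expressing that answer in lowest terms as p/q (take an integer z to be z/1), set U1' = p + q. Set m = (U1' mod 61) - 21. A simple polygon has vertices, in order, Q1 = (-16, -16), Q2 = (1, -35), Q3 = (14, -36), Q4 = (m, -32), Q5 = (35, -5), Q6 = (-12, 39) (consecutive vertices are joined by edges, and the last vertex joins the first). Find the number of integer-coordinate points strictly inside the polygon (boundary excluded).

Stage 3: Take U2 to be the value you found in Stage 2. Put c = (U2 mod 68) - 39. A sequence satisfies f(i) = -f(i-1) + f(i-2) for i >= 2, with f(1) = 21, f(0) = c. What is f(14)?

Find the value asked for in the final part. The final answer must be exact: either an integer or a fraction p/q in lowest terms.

-9082

Stage 1: total draws C(17,4) = 2380; complement C(15,4) = 1365; favorable 2380 - 1365 = 1015; P = 29/68; answer 29/68
Stage 2: U1 = 29/68; threaded value p + q = 97; m = 15; cross terms: (-16*-35 - 1*-16)=576, (1*-36 - 14*-35)=454, (14*-32 - 15*-36)=92, (15*-5 - 35*-32)=1045, (35*39 - -12*-5)=1305, (-12*-16 - -16*39)=816; twice the area = |4288| = 4288; area = 2144; boundary points = 1 + 1 + 1 + 1 + 1 + 1 = 6; strictly interior points = area - boundary/2 + 1 = 2142; answer 2142
Stage 3: U2 = 2142; c = -5; f(2) = -1*(21) + 1*(-5) = -26; iterating: f(2)=-26, f(3)=47, f(4)=-73, f(5)=120, f(6)=-193, f(7)=313, f(8)=-506, f(9)=819, f(10)=-1325, f(11)=2144, f(12)=-3469, f(13)=5613, f(14)=-9082; answer -9082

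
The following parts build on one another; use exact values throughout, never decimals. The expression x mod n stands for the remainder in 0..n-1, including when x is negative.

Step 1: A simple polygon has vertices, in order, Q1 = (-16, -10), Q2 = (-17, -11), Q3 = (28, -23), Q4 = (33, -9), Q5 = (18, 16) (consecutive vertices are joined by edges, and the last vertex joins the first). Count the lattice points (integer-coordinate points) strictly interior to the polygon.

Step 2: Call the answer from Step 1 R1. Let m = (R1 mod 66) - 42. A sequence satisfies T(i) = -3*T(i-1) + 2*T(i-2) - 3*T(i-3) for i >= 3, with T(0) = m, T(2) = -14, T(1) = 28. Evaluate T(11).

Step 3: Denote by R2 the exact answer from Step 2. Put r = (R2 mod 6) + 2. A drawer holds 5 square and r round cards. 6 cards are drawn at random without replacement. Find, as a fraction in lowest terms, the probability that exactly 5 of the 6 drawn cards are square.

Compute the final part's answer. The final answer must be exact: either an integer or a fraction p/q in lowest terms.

Step 1: cross terms: (-16*-11 - -17*-10)=6, (-17*-23 - 28*-11)=699, (28*-9 - 33*-23)=507, (33*16 - 18*-9)=690, (18*-10 - -16*16)=76; twice the area = |1978| = 1978; area = 989; boundary points = 1 + 3 + 1 + 5 + 2 = 12; strictly interior points = area - boundary/2 + 1 = 984; answer 984
Step 2: R1 = 984; m = 18; T(3) = -3*(-14) + 2*(28) - 3*(18) = 44; iterating: T(3)=44, T(4)=-244, T(5)=862, T(6)=-3206, T(7)=12074, T(8)=-45220, T(9)=169426, T(10)=-634940, T(11)=2379332; answer 2379332
Step 3: R2 = 2379332; r = 4; total draws C(9,6) = 84; favorable C(5,5)*C(4,1) = 4; P = 1/21; answer 1/21

1/21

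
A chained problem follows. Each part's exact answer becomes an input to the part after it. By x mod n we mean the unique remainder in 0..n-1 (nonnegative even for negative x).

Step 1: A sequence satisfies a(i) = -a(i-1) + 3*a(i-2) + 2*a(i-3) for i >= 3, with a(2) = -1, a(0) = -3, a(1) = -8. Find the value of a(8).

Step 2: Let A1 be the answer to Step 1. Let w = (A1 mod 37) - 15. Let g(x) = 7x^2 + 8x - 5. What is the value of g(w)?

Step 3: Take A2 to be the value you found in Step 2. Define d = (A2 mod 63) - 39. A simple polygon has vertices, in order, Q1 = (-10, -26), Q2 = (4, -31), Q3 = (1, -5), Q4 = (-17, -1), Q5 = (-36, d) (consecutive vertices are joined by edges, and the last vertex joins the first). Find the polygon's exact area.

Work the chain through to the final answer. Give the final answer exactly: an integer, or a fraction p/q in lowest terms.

Step 1: a(3) = -1*(-1) + 3*(-8) + 2*(-3) = -29; iterating: a(3)=-29, a(4)=10, a(5)=-99, a(6)=71, a(7)=-348, a(8)=363; answer 363
Step 2: A1 = 363; w = 15; 7*(15)^2 + 8*(15)^1 - 5 = (1575) + (120) + (-5) = 1690; answer 1690
Step 3: A2 = 1690; d = 13; cross terms: (-10*-31 - 4*-26)=414, (4*-5 - 1*-31)=11, (1*-1 - -17*-5)=-86, (-17*13 - -36*-1)=-257, (-36*-26 - -10*13)=1066; twice the area = |1148| = 1148; area = 574; answer 574

574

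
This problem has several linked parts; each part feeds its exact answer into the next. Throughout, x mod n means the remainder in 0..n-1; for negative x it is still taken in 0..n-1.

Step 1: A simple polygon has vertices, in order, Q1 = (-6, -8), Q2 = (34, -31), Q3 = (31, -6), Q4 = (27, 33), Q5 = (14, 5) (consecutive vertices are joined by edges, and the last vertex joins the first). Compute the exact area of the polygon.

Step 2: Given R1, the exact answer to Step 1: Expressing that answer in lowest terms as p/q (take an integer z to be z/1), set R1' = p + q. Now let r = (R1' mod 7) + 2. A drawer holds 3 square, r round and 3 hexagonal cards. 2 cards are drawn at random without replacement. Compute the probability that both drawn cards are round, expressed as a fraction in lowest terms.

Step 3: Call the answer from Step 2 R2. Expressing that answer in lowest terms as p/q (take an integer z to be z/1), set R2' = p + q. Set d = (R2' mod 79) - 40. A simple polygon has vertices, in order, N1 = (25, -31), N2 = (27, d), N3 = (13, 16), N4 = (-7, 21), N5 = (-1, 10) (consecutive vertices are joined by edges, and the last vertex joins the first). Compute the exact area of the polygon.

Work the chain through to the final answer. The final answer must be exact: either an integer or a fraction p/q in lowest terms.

651

Step 1: cross terms: (-6*-31 - 34*-8)=458, (34*-6 - 31*-31)=757, (31*33 - 27*-6)=1185, (27*5 - 14*33)=-327, (14*-8 - -6*5)=-82; twice the area = |1991| = 1991; area = 1991/2; answer 1991/2
Step 2: R1 = 1991/2; threaded value p + q = 1993; r = 7; total draws C(13,2) = 78; favorable C(7,2) = 21; P = 7/26; answer 7/26
Step 3: R2 = 7/26; threaded value p + q = 33; d = -7; cross terms: (25*-7 - 27*-31)=662, (27*16 - 13*-7)=523, (13*21 - -7*16)=385, (-7*10 - -1*21)=-49, (-1*-31 - 25*10)=-219; twice the area = |1302| = 1302; area = 651; answer 651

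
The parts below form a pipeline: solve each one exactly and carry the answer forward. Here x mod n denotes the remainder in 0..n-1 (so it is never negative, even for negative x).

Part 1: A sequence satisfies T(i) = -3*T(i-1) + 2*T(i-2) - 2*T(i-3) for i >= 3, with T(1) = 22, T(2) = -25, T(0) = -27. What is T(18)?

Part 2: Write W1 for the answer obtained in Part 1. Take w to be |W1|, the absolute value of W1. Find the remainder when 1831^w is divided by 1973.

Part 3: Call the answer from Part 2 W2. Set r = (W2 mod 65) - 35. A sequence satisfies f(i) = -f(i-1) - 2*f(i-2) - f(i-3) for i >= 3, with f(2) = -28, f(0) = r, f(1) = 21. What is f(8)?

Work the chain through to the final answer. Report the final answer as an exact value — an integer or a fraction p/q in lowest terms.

83

Part 1: T(3) = -3*(-25) + 2*(22) - 2*(-27) = 173; iterating: T(3)=173, T(4)=-613, T(5)=2235, T(6)=-8277, T(7)=30527, T(8)=-112605, T(9)=415423, T(10)=-1532533, T(11)=5653655, T(12)=-20856877, T(13)=76943007, T(14)=-283850085, T(15)=1047150023, T(16)=-3863036253, T(17)=14251108975, T(18)=-52573699477; answer -52573699477
Part 2: W1 = -52573699477; w = 52573699477; squarings mod 1973: 1831^1=1831, 1831^2=434, 1831^4=921, 1831^8=1824, 1831^16=498, 1831^32=1379, 1831^64=1642, 1831^128=1046, 1831^256=1074, 1831^512=1244, 1831^1024=704, 1831^2048=393, 1831^4096=555, 1831^8192=237, 1831^16384=925, 1831^32768=1316, 1831^65536=1535, 1831^131072=463, 1831^262144=1285, 1831^524288=1797, 1831^1048576=1381, 1831^2097152=1243, 1831^4194304=190, 1831^8388608=586, 1831^16777216=94, 1831^33554432=944, 1831^67108864=1313, 1831^134217728=1540, 1831^268435456=54, 1831^536870912=943, 1831^1073741824=1399, 1831^2147483648=1958, 1831^4294967296=225, 1831^8589934592=1300, 1831^17179869184=1112, 1831^34359738368=1446; 1831^52573699477 = 1831^1 * 1831^4 * 1831^16 * 1831^128 * 1831^256 * 1831^1024 * 1831^2048 * 1831^4096 * 1831^8192 * 1831^16384 * 1831^32768 * 1831^131072 * 1831^2097152 * 1831^8388608 * 1831^16777216 * 1831^67108864 * 1831^134217728 * 1831^268435456 * 1831^536870912 * 1831^17179869184 * 1831^34359738368 = 864 (mod 1973); answer 864
Part 3: W2 = 864; r = -16; f(3) = -1*(-28) - 2*(21) - 1*(-16) = 2; iterating: f(3)=2, f(4)=33, f(5)=-9, f(6)=-59, f(7)=44, f(8)=83; answer 83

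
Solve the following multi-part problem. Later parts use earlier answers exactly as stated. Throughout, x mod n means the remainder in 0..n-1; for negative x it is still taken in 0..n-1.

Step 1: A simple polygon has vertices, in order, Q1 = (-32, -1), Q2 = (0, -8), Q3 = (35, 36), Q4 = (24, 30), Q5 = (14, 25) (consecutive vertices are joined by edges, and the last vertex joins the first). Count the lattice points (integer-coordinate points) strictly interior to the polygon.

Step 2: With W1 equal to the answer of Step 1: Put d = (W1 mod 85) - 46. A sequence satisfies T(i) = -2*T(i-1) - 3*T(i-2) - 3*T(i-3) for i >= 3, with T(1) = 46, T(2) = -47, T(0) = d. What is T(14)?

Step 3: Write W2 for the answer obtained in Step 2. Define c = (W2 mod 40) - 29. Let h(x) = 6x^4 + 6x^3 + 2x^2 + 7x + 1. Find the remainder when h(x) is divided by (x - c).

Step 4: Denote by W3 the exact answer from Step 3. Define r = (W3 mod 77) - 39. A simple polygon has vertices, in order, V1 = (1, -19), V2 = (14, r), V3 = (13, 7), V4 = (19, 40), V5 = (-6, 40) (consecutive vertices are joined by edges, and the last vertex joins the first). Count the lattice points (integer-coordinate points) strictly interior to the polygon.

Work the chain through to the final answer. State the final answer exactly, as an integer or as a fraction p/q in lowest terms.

796

Step 1: cross terms: (-32*-8 - 0*-1)=256, (0*36 - 35*-8)=280, (35*30 - 24*36)=186, (24*25 - 14*30)=180, (14*-1 - -32*25)=786; twice the area = |1688| = 1688; area = 844; boundary points = 1 + 1 + 1 + 5 + 2 = 10; strictly interior points = area - boundary/2 + 1 = 840; answer 840
Step 2: W1 = 840; d = 29; T(3) = -2*(-47) - 3*(46) - 3*(29) = -131; iterating: T(3)=-131, T(4)=265, T(5)=4, T(6)=-410, T(7)=13, T(8)=1192, T(9)=-1193, T(10)=-1229, T(11)=2461, T(12)=2344, T(13)=-8384, T(14)=2353; answer 2353
Step 3: W2 = 2353; c = 4; remainder = value at the root: 6*(4)^4 + 6*(4)^3 + 2*(4)^2 + 7*(4)^1 + 1 = (1536) + (384) + (32) + (28) + (1) = 1981; answer 1981
Step 4: W3 = 1981; r = 17; cross terms: (1*17 - 14*-19)=283, (14*7 - 13*17)=-123, (13*40 - 19*7)=387, (19*40 - -6*40)=1000, (-6*-19 - 1*40)=74; twice the area = |1621| = 1621; area = 1621/2; boundary points = 1 + 1 + 3 + 25 + 1 = 31; strictly interior points = area - boundary/2 + 1 = 796; answer 796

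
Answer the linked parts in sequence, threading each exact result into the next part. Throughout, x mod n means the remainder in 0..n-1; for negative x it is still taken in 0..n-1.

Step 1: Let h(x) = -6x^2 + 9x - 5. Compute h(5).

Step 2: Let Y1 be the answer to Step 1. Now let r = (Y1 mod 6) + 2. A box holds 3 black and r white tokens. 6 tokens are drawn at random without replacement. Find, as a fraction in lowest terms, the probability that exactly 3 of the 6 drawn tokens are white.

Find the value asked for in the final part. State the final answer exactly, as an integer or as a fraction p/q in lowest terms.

Step 1: -6*(5)^2 + 9*(5)^1 - 5 = (-150) + (45) + (-5) = -110; answer -110
Step 2: Y1 = -110; r = 6; total draws C(9,6) = 84; favorable C(6,3)*C(3,3) = 20; P = 5/21; answer 5/21

5/21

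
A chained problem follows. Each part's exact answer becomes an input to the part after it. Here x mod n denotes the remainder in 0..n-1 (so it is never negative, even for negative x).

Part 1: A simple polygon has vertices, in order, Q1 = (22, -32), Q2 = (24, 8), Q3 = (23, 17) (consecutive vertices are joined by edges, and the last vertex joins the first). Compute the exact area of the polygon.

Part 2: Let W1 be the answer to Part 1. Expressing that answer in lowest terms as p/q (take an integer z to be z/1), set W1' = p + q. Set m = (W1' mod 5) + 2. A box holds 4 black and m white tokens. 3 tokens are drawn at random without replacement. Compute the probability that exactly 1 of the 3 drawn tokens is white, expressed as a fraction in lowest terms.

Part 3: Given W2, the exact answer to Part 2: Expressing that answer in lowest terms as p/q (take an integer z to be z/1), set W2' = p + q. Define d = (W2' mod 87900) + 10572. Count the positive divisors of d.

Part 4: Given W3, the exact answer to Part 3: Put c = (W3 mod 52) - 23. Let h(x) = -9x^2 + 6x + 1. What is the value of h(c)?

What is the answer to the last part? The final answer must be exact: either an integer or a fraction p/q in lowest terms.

-254

Part 1: cross terms: (22*8 - 24*-32)=944, (24*17 - 23*8)=224, (23*-32 - 22*17)=-1110; twice the area = |58| = 58; area = 29; answer 29
Part 2: W1 = 29; threaded value p + q = 30; m = 2; total draws C(6,3) = 20; favorable C(2,1)*C(4,2) = 12; P = 3/5; answer 3/5
Part 3: W2 = 3/5; threaded value p + q = 8; d = 10580; 10580 = 2^2 * 5 * 23^2; number of divisors = (2+1) * (1+1) * (2+1) = 18; answer 18
Part 4: W3 = 18; c = -5; -9*(-5)^2 + 6*(-5)^1 + 1 = (-225) + (-30) + (1) = -254; answer -254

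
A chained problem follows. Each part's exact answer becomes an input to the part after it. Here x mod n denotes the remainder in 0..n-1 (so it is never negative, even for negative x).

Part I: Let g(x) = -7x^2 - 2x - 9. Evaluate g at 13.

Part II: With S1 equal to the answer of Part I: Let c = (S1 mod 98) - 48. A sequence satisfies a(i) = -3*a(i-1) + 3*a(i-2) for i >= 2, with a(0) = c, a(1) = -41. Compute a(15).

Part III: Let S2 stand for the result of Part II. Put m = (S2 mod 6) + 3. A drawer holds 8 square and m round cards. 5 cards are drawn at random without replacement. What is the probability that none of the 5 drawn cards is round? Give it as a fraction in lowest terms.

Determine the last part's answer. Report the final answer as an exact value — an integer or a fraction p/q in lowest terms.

4/33

Part I: -7*(13)^2 - 2*(13)^1 - 9 = (-1183) + (-26) + (-9) = -1218; answer -1218
Part II: S1 = -1218; c = 8; a(2) = -3*(-41) + 3*(8) = 147; iterating: a(2)=147, a(3)=-564, a(4)=2133, a(5)=-8091, a(6)=30672, a(7)=-116289, a(8)=440883, a(9)=-1671516, a(10)=6337197, a(11)=-24026139, a(12)=91090008, a(13)=-345348441, a(14)=1309315347, a(15)=-4963991364; answer -4963991364
Part III: S2 = -4963991364; m = 3; total draws C(11,5) = 462; favorable C(8,5) = 56; P = 4/33; answer 4/33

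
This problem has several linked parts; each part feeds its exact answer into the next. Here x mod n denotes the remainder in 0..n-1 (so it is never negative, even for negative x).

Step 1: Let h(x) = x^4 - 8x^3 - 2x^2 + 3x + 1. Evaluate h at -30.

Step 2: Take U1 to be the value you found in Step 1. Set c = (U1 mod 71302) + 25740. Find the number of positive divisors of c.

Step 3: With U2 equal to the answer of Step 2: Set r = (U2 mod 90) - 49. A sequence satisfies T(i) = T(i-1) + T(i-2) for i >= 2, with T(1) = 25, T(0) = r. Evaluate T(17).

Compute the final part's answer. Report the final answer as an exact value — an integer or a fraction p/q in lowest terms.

3406

Step 1: 1*(-30)^4 - 8*(-30)^3 - 2*(-30)^2 + 3*(-30)^1 + 1 = (810000) + (216000) + (-1800) + (-90) + (1) = 1024111; answer 1024111
Step 2: U1 = 1024111; c = 51623; 51623 = 11 * 13 * 19^2; number of divisors = (1+1) * (1+1) * (2+1) = 12; answer 12
Step 3: U2 = 12; r = -37; T(2) = 1*(25) + 1*(-37) = -12; iterating: T(2)=-12, T(3)=13, T(4)=1, T(5)=14, T(6)=15, T(7)=29, T(8)=44, T(9)=73, T(10)=117, T(11)=190, T(12)=307, T(13)=497, T(14)=804, T(15)=1301, T(16)=2105, T(17)=3406; answer 3406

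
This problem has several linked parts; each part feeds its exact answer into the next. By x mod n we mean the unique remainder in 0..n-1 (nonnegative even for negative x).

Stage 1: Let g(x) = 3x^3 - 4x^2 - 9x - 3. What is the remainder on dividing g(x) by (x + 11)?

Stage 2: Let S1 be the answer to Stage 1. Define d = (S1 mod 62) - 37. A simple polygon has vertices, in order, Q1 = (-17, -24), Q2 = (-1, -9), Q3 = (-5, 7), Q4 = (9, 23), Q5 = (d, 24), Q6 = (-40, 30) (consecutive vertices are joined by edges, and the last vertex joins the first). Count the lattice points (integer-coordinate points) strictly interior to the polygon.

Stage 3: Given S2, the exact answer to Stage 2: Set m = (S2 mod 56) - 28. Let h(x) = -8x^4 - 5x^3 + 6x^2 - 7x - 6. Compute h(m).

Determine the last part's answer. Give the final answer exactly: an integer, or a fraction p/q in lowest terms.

-11280

Stage 1: remainder = value at the root: 3*(-11)^3 - 4*(-11)^2 - 9*(-11)^1 - 3 = (-3993) + (-484) + (99) + (-3) = -4381; answer -4381
Stage 2: S1 = -4381; d = -16; cross terms: (-17*-9 - -1*-24)=129, (-1*7 - -5*-9)=-52, (-5*23 - 9*7)=-178, (9*24 - -16*23)=584, (-16*30 - -40*24)=480, (-40*-24 - -17*30)=1470; twice the area = |2433| = 2433; area = 2433/2; boundary points = 1 + 4 + 2 + 1 + 6 + 1 = 15; strictly interior points = area - boundary/2 + 1 = 1210; answer 1210
Stage 3: S2 = 1210; m = 6; -8*(6)^4 - 5*(6)^3 + 6*(6)^2 - 7*(6)^1 - 6 = (-10368) + (-1080) + (216) + (-42) + (-6) = -11280; answer -11280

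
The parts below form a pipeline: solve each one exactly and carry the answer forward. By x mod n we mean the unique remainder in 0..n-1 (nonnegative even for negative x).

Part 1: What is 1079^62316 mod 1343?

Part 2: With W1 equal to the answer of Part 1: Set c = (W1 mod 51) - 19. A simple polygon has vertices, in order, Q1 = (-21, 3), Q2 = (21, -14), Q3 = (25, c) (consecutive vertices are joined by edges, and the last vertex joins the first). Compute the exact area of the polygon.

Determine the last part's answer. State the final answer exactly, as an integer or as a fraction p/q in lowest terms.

265

Part 1: squarings mod 1343: 1079^1=1079, 1079^2=1203, 1079^4=798, 1079^8=222, 1079^16=936, 1079^32=460, 1079^64=749, 1079^128=970, 1079^256=800, 1079^512=732, 1079^1024=1310, 1079^2048=1089, 1079^4096=52, 1079^8192=18, 1079^16384=324, 1079^32768=222; 1079^62316 = 1079^4 * 1079^8 * 1079^32 * 1079^64 * 1079^256 * 1079^512 * 1079^4096 * 1079^8192 * 1079^16384 * 1079^32768 = 220 (mod 1343); answer 220
Part 2: W1 = 220; c = -3; cross terms: (-21*-14 - 21*3)=231, (21*-3 - 25*-14)=287, (25*3 - -21*-3)=12; twice the area = |530| = 530; area = 265; answer 265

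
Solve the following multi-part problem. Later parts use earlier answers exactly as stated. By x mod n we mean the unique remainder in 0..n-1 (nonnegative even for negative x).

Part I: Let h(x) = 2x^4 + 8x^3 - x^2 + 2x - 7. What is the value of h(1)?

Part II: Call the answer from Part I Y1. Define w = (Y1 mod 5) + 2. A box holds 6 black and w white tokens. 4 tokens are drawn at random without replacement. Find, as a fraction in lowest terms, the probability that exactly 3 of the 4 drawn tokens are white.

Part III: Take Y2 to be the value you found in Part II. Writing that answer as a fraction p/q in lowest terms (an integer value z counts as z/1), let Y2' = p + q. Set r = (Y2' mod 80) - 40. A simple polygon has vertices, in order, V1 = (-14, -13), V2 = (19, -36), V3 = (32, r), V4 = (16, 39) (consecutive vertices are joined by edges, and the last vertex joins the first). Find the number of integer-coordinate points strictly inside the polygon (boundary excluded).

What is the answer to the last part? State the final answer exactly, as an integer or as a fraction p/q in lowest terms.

1744

Part I: 2*(1)^4 + 8*(1)^3 - 1*(1)^2 + 2*(1)^1 - 7 = (2) + (8) + (-1) + (2) + (-7) = 4; answer 4
Part II: Y1 = 4; w = 6; total draws C(12,4) = 495; favorable C(6,3)*C(6,1) = 120; P = 8/33; answer 8/33
Part III: Y2 = 8/33; threaded value p + q = 41; r = 1; cross terms: (-14*-36 - 19*-13)=751, (19*1 - 32*-36)=1171, (32*39 - 16*1)=1232, (16*-13 - -14*39)=338; twice the area = |3492| = 3492; area = 1746; boundary points = 1 + 1 + 2 + 2 = 6; strictly interior points = area - boundary/2 + 1 = 1744; answer 1744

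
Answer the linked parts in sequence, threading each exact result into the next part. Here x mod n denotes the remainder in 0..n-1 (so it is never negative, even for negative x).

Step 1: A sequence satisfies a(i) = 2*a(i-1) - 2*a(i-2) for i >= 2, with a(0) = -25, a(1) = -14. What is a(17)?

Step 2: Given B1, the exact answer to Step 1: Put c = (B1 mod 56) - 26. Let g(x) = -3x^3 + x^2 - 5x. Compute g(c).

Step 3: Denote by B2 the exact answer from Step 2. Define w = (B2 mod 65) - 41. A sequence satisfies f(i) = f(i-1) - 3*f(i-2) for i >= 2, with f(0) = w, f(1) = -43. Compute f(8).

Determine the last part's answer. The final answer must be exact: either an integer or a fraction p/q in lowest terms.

1583

Step 1: a(2) = 2*(-14) - 2*(-25) = 22; iterating: a(2)=22, a(3)=72, a(4)=100, a(5)=56, a(6)=-88, a(7)=-288, a(8)=-400, a(9)=-224, a(10)=352, a(11)=1152, a(12)=1600, a(13)=896, a(14)=-1408, a(15)=-4608, a(16)=-6400, a(17)=-3584; answer -3584
Step 2: B1 = -3584; c = -26; -3*(-26)^3 + 1*(-26)^2 - 5*(-26)^1 = (52728) + (676) + (130) = 53534; answer 53534
Step 3: B2 = 53534; w = -2; f(2) = 1*(-43) - 3*(-2) = -37; iterating: f(2)=-37, f(3)=92, f(4)=203, f(5)=-73, f(6)=-682, f(7)=-463, f(8)=1583; answer 1583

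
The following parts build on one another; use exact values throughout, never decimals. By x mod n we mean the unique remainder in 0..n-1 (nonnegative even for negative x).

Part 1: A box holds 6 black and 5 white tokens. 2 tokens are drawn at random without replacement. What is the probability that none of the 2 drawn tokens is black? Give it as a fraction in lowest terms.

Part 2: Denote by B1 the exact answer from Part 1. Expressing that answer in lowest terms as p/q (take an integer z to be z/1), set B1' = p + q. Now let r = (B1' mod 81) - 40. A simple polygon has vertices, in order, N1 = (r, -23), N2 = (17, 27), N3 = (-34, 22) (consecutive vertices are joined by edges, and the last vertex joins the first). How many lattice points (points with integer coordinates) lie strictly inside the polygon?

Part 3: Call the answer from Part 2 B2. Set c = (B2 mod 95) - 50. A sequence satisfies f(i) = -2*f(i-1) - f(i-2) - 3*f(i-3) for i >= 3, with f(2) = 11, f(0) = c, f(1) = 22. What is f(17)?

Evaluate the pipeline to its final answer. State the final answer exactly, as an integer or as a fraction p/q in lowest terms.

2405410

Part 1: total draws C(11,2) = 55; favorable C(5,2) = 10; P = 2/11; answer 2/11
Part 2: B1 = 2/11; threaded value p + q = 13; r = -27; cross terms: (-27*27 - 17*-23)=-338, (17*22 - -34*27)=1292, (-34*-23 - -27*22)=1376; twice the area = |2330| = 2330; area = 1165; boundary points = 2 + 1 + 1 = 4; strictly interior points = area - boundary/2 + 1 = 1164; answer 1164
Part 3: B2 = 1164; c = -26; f(3) = -2*(11) - 1*(22) - 3*(-26) = 34; iterating: f(3)=34, f(4)=-145, f(5)=223, f(6)=-403, f(7)=1018, f(8)=-2302, f(9)=4795, f(10)=-10342, f(11)=22795, f(12)=-49633, f(13)=107497, f(14)=-233746, f(15)=508894, f(16)=-1106533, f(17)=2405410; answer 2405410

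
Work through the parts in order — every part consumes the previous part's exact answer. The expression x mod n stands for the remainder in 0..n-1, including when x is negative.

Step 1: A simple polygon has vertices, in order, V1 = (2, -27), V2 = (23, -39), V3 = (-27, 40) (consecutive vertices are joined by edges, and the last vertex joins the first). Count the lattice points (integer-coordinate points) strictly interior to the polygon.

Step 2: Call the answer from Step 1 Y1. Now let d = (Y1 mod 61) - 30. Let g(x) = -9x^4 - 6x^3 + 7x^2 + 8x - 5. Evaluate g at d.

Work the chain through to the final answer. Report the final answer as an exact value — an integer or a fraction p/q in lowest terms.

-95225

Step 1: cross terms: (2*-39 - 23*-27)=543, (23*40 - -27*-39)=-133, (-27*-27 - 2*40)=649; twice the area = |1059| = 1059; area = 1059/2; boundary points = 3 + 1 + 1 = 5; strictly interior points = area - boundary/2 + 1 = 528; answer 528
Step 2: Y1 = 528; d = 10; -9*(10)^4 - 6*(10)^3 + 7*(10)^2 + 8*(10)^1 - 5 = (-90000) + (-6000) + (700) + (80) + (-5) = -95225; answer -95225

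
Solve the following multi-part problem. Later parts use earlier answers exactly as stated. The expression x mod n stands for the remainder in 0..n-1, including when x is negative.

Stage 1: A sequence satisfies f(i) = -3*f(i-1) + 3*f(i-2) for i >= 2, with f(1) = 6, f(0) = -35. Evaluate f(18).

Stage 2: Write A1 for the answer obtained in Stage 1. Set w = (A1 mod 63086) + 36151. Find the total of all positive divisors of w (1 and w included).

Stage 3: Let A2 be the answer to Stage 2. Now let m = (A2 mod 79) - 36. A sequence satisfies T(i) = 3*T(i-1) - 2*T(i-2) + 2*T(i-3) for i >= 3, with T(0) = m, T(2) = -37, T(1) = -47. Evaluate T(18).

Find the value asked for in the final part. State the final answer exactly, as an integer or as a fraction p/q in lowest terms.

-57239913

Stage 1: f(2) = -3*(6) + 3*(-35) = -123; iterating: f(2)=-123, f(3)=387, f(4)=-1530, f(5)=5751, f(6)=-21843, f(7)=82782, f(8)=-313875, f(9)=1189971, f(10)=-4511538, f(11)=17104527, f(12)=-64848195, f(13)=245858166, f(14)=-932119083, f(15)=3533931747, f(16)=-13398152490, f(17)=50796252711, f(18)=-192583215603; answer -192583215603
Stage 2: A1 = -192583215603; w = 83608; 83608 = 2^3 * 7 * 1493; sigma = (1 + 2 + 4 + 8) * (1 + 7) * (1 + 1493) = 15 * 8 * 1494 = 179280; answer 179280
Stage 3: A2 = 179280; m = -7; T(3) = 3*(-37) - 2*(-47) + 2*(-7) = -31; iterating: T(3)=-31, T(4)=-113, T(5)=-351, T(6)=-889, T(7)=-2191, T(8)=-5497, T(9)=-13887, T(10)=-35049, T(11)=-88367, T(12)=-222777, T(13)=-561695, T(14)=-1416265, T(15)=-3570959, T(16)=-9003737, T(17)=-22701823, T(18)=-57239913; answer -57239913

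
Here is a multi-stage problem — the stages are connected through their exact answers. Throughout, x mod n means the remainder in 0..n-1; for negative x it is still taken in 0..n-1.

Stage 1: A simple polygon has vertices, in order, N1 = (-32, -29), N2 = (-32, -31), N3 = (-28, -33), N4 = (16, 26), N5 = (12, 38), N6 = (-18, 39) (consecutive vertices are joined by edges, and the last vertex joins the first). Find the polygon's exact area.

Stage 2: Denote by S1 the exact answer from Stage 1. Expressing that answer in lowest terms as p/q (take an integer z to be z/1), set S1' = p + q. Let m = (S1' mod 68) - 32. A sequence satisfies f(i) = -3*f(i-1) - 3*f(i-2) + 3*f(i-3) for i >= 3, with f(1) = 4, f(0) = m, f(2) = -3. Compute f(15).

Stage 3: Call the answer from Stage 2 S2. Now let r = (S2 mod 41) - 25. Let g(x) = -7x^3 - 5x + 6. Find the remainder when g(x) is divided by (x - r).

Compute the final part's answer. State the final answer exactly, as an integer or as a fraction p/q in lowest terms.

Stage 1: cross terms: (-32*-31 - -32*-29)=64, (-32*-33 - -28*-31)=188, (-28*26 - 16*-33)=-200, (16*38 - 12*26)=296, (12*39 - -18*38)=1152, (-18*-29 - -32*39)=1770; twice the area = |3270| = 3270; area = 1635; answer 1635
Stage 2: S1 = 1635; threaded value p + q = 1636; m = -28; f(3) = -3*(-3) - 3*(4) + 3*(-28) = -87; iterating: f(3)=-87, f(4)=282, f(5)=-594, f(6)=675, f(7)=603, f(8)=-5616, f(9)=17064, f(10)=-32535, f(11)=29565, f(12)=60102, f(13)=-366606, f(14)=1008207, f(15)=-1744497; answer -1744497
Stage 3: S2 = -1744497; r = -13; remainder = value at the root: -7*(-13)^3 - 5*(-13)^1 + 6 = (15379) + (65) + (6) = 15450; answer 15450

15450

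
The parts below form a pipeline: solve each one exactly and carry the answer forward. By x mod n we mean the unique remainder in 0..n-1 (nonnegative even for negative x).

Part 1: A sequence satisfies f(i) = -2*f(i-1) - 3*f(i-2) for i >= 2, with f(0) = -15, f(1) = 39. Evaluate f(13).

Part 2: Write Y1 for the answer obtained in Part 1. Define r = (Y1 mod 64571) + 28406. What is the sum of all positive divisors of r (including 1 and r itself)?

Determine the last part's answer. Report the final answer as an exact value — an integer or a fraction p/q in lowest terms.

43998

Part 1: f(2) = -2*(39) - 3*(-15) = -33; iterating: f(2)=-33, f(3)=-51, f(4)=201, f(5)=-249, f(6)=-105, f(7)=957, f(8)=-1599, f(9)=327, f(10)=4143, f(11)=-9267, f(12)=6105, f(13)=15591; answer 15591
Part 2: Y1 = 15591; r = 43997; 43997 is prime, so its only divisors are 1 and 43997; sigma = 1 + 43997 = 43998; answer 43998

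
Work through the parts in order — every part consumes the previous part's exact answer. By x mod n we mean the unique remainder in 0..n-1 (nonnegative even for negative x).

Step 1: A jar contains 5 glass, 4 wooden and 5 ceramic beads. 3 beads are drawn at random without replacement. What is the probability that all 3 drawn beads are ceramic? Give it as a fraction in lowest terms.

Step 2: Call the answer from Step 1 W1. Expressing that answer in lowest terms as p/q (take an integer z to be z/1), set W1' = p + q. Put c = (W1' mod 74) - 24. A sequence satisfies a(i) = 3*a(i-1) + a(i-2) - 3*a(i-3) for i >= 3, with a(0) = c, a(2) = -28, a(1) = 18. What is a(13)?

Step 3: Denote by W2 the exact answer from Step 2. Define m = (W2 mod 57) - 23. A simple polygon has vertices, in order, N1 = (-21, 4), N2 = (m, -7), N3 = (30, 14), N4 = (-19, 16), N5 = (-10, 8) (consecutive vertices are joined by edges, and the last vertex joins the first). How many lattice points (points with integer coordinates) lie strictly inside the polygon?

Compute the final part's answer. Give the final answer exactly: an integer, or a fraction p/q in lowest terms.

Step 1: total draws C(14,3) = 364; favorable C(5,3) = 10; P = 5/182; answer 5/182
Step 2: W1 = 5/182; threaded value p + q = 187; c = 15; a(3) = 3*(-28) + 1*(18) - 3*(15) = -111; iterating: a(3)=-111, a(4)=-415, a(5)=-1272, a(6)=-3898, a(7)=-11721, a(8)=-35245, a(9)=-105762, a(10)=-317368, a(11)=-952131, a(12)=-2856475, a(13)=-8569452; answer -8569452
Step 3: W2 = -8569452; m = 19; cross terms: (-21*-7 - 19*4)=71, (19*14 - 30*-7)=476, (30*16 - -19*14)=746, (-19*8 - -10*16)=8, (-10*4 - -21*8)=128; twice the area = |1429| = 1429; area = 1429/2; boundary points = 1 + 1 + 1 + 1 + 1 = 5; strictly interior points = area - boundary/2 + 1 = 713; answer 713

713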